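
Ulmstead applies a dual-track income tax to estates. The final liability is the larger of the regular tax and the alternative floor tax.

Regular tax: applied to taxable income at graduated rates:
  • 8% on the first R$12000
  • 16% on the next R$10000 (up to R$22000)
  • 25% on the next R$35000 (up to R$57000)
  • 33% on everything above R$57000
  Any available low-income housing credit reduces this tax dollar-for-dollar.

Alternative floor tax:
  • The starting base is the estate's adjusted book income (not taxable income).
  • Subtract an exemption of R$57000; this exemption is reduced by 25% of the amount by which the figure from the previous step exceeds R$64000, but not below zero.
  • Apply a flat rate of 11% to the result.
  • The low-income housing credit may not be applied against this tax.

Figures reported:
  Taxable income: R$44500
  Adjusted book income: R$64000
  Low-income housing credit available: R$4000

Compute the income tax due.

R$4185

Regular tax:
  R$12000 × 8% = R$960
  R$10000 × 16% = R$1600
  R$22500 × 25% = R$5625
  → R$8185
  Less low-income housing credit R$4000 → R$4185

Alternative floor tax:
  Base (adjusted book income): R$64000
  Exemption: R$64000 ≤ R$64000, so full R$57000 applies
  Base: R$64000 − R$57000 = R$7000
  R$7000 × 11% = R$770

R$4185 > R$770, so the regular tax governs.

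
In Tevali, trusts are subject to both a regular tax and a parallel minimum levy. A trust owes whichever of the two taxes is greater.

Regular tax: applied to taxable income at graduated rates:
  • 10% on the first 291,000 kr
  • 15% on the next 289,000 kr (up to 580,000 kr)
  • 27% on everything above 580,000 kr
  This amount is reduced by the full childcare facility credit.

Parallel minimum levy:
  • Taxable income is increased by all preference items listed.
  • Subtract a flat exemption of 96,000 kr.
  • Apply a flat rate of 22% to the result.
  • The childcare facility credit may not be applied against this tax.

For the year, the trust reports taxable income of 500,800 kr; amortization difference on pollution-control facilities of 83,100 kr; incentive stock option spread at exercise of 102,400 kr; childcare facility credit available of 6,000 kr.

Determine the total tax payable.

129,866 kr

Parallel minimum levy:
  Adjusted income: 500,800 kr + 83,100 kr + 102,400 kr = 686,300 kr
  Less exemption 96,000 kr → base 590,300 kr
  590,300 kr × 22% = 129,866 kr

Regular tax:
  291,000 kr × 10% = 29,100 kr
  209,800 kr × 15% = 31,470 kr
  → 60,570 kr
  Less childcare facility credit 6,000 kr → 54,570 kr

129,866 kr > 54,570 kr, so the parallel minimum levy is the binding amount.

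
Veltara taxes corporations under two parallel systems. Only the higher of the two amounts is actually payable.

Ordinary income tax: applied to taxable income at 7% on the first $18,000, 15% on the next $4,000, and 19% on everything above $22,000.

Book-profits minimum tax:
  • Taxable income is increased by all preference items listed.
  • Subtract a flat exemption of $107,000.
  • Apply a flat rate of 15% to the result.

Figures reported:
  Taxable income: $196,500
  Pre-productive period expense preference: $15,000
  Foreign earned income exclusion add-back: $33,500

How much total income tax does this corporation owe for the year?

Ordinary income tax:
  $18,000 × 7% = $1,260
  $4,000 × 15% = $600
  $174,500 × 19% = $33,155
  → $35,015

Book-profits minimum tax:
  Adjusted income: $196,500 + $15,000 + $33,500 = $245,000
  Less exemption $107,000 → base $138,000
  $138,000 × 15% = $20,700

$35,015 > $20,700, so the ordinary income tax governs.

$35,015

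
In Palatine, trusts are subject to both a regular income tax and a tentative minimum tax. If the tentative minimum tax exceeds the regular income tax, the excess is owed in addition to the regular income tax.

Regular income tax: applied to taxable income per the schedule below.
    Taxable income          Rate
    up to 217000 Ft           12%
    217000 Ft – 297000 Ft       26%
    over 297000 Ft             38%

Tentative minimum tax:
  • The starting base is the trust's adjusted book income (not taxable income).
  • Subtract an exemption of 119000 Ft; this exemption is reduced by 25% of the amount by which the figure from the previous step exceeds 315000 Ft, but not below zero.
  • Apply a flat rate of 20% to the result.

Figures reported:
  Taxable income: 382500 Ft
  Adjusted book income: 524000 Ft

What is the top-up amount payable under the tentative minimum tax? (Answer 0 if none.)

12120 Ft

Regular income tax:
  217000 Ft × 12% = 26040 Ft
  80000 Ft × 26% = 20800 Ft
  85500 Ft × 38% = 32490 Ft
  → 79330 Ft

Tentative minimum tax:
  Base (adjusted book income): 524000 Ft
  Exemption: 119000 Ft − 25% × (524000 Ft − 315000 Ft) = 119000 Ft − 52250 Ft = 66750 Ft
  Base: 524000 Ft − 66750 Ft = 457250 Ft
  457250 Ft × 20% = 91450 Ft

Excess of tentative minimum tax over regular income tax: 91450 Ft − 79330 Ft = 12120 Ft.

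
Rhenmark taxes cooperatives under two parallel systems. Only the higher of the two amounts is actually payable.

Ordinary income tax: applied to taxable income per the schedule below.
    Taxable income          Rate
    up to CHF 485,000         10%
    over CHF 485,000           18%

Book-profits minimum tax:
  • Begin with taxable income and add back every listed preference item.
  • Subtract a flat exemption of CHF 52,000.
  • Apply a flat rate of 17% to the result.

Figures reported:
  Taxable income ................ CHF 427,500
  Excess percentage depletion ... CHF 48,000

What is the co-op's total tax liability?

CHF 71,995

Ordinary income tax:
  CHF 427,500 × 10% = CHF 42,750

Book-profits minimum tax:
  Adjusted income: CHF 427,500 + CHF 48,000 = CHF 475,500
  Less exemption CHF 52,000 → base CHF 423,500
  CHF 423,500 × 17% = CHF 71,995

CHF 71,995 > CHF 42,750, so the book-profits minimum tax is the binding amount.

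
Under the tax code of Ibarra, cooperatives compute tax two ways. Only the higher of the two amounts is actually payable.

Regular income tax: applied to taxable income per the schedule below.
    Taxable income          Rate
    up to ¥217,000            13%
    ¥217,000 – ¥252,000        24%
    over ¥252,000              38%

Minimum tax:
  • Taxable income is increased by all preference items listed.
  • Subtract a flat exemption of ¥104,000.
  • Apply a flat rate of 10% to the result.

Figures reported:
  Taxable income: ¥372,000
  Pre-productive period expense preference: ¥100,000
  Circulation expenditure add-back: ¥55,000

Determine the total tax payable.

Regular income tax:
  ¥217,000 × 13% = ¥28,210
  ¥35,000 × 24% = ¥8,400
  ¥120,000 × 38% = ¥45,600
  → ¥82,210

Minimum tax:
  Adjusted income: ¥372,000 + ¥100,000 + ¥55,000 = ¥527,000
  Less exemption ¥104,000 → base ¥423,000
  ¥423,000 × 10% = ¥42,300

¥82,210 > ¥42,300, so the regular income tax governs.

¥82,210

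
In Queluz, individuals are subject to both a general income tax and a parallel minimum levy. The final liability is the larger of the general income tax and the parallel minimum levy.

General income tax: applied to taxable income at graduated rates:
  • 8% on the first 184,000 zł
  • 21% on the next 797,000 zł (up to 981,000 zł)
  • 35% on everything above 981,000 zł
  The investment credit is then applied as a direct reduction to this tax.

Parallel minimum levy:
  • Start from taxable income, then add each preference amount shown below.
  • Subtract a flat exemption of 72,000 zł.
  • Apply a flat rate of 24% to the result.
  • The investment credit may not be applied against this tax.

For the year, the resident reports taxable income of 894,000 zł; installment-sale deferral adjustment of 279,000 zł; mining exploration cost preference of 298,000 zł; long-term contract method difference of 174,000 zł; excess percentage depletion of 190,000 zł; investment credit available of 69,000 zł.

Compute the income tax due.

Parallel minimum levy:
  Adjusted income: 894,000 zł + 279,000 zł + 298,000 zł + 174,000 zł + 190,000 zł = 1,835,000 zł
  Less exemption 72,000 zł → base 1,763,000 zł
  1,763,000 zł × 24% = 423,120 zł

General income tax:
  184,000 zł × 8% = 14,720 zł
  710,000 zł × 21% = 149,100 zł
  → 163,820 zł
  Less investment credit 69,000 zł → 94,820 zł

423,120 zł > 94,820 zł, so the parallel minimum levy is the binding amount.

423,120 zł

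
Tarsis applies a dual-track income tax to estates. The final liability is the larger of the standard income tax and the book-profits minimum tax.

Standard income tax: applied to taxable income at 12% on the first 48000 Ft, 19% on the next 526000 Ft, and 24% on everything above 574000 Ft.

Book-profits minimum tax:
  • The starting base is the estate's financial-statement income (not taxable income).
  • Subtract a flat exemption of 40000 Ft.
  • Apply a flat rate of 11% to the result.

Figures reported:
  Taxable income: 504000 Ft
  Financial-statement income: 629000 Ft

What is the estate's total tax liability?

Standard income tax:
  48000 Ft × 12% = 5760 Ft
  456000 Ft × 19% = 86640 Ft
  → 92400 Ft

Book-profits minimum tax:
  Base (financial-statement income): 629000 Ft
  Less exemption 40000 Ft → base 589000 Ft
  589000 Ft × 11% = 64790 Ft

92400 Ft > 64790 Ft, so the standard income tax governs.

92400 Ft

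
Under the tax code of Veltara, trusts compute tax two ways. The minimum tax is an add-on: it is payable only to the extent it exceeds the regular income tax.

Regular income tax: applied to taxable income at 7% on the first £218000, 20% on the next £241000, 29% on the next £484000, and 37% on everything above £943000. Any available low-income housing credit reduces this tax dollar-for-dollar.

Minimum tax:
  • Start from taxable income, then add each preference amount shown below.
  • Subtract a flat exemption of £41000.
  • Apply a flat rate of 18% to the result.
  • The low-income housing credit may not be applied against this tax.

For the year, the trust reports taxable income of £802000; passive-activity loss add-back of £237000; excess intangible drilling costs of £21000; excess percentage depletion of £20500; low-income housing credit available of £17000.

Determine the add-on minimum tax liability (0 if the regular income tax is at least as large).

Regular income tax:
  £218000 × 7% = £15260
  £241000 × 20% = £48200
  £343000 × 29% = £99470
  → £162930
  Less low-income housing credit £17000 → £145930

Minimum tax:
  Adjusted income: £802000 + £237000 + £21000 + £20500 = £1080500
  Less exemption £41000 → base £1039500
  £1039500 × 18% = £187110

Excess of minimum tax over regular income tax: £187110 − £145930 = £41180.

£41180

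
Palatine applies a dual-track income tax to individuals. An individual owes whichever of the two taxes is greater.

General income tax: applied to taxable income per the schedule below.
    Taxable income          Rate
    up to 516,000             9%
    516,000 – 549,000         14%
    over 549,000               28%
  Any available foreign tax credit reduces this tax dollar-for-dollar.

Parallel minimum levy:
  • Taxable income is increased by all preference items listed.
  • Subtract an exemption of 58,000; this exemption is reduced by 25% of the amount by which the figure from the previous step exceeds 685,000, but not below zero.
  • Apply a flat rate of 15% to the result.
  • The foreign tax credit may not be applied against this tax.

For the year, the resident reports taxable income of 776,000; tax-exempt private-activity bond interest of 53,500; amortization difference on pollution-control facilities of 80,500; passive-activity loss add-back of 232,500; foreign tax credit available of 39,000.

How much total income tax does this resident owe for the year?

General income tax:
  516,000 × 9% = 46,440
  33,000 × 14% = 4,620
  227,000 × 28% = 63,560
  → 114,620
  Less foreign tax credit 39,000 → 75,620

Parallel minimum levy:
  Adjusted income: 776,000 + 53,500 + 80,500 + 232,500 = 1,142,500
  Exemption: 25% × (1,142,500 − 685,000) = 114,375 ≥ 58,000, so the exemption is fully phased out
  Base: 1,142,500 − 0 = 1,142,500
  1,142,500 × 15% = 171,375

171,375 > 75,620, so the parallel minimum levy is the binding amount.

171,375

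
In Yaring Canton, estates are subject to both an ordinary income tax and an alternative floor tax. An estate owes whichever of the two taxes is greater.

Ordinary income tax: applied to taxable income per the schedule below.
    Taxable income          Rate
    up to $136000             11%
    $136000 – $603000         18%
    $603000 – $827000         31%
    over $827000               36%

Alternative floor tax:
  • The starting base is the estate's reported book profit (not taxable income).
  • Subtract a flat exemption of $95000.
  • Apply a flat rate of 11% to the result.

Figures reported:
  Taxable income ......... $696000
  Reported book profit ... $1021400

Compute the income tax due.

Alternative floor tax:
  Base (reported book profit): $1021400
  Less exemption $95000 → base $926400
  $926400 × 11% = $101904

Ordinary income tax:
  $136000 × 11% = $14960
  $467000 × 18% = $84060
  $93000 × 31% = $28830
  → $127850

$127850 > $101904, so the ordinary income tax governs.

$127850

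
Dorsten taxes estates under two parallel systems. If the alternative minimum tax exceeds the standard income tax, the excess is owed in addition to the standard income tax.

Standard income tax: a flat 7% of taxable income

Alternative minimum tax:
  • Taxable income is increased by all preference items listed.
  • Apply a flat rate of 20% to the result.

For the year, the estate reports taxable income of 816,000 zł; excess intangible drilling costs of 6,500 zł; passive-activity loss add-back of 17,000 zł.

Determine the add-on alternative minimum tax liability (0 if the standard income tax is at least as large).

110,780 zł

Standard income tax:
  816,000 zł × 7% = 57,120 zł

Alternative minimum tax:
  Adjusted income: 816,000 zł + 6,500 zł + 17,000 zł = 839,500 zł
  839,500 zł × 20% = 167,900 zł

Excess of alternative minimum tax over standard income tax: 167,900 zł − 57,120 zł = 110,780 zł.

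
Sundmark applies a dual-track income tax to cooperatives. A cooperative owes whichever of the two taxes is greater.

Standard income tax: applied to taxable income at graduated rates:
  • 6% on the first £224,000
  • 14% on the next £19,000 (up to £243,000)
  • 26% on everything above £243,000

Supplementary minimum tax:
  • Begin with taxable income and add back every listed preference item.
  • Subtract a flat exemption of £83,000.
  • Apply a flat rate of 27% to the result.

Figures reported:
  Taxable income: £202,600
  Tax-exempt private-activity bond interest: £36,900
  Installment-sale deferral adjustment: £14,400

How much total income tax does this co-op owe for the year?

£46,143

Supplementary minimum tax:
  Adjusted income: £202,600 + £36,900 + £14,400 = £253,900
  Less exemption £83,000 → base £170,900
  £170,900 × 27% = £46,143

Standard income tax:
  £202,600 × 6% = £12,156

£46,143 > £12,156, so the supplementary minimum tax is the binding amount.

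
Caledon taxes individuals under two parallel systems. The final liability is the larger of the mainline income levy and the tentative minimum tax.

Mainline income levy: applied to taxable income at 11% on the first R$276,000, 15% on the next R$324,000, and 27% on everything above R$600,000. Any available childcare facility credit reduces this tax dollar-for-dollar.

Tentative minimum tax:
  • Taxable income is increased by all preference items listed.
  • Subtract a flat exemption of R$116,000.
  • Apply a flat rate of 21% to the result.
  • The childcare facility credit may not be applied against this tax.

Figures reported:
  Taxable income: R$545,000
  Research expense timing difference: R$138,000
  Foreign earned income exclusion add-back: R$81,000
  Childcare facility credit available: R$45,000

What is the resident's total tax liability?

R$136,080

Mainline income levy:
  R$276,000 × 11% = R$30,360
  R$269,000 × 15% = R$40,350
  → R$70,710
  Less childcare facility credit R$45,000 → R$25,710

Tentative minimum tax:
  Adjusted income: R$545,000 + R$138,000 + R$81,000 = R$764,000
  Less exemption R$116,000 → base R$648,000
  R$648,000 × 21% = R$136,080

R$136,080 > R$25,710, so the tentative minimum tax is the binding amount.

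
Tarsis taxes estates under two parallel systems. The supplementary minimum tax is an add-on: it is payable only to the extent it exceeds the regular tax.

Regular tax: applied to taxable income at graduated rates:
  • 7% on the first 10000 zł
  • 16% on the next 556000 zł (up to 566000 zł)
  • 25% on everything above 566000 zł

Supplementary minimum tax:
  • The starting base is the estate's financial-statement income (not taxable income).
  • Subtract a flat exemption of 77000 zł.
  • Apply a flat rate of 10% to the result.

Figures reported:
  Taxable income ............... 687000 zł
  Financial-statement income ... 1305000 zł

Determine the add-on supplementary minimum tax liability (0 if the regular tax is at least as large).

Supplementary minimum tax:
  Base (financial-statement income): 1305000 zł
  Less exemption 77000 zł → base 1228000 zł
  1228000 zł × 10% = 122800 zł

Regular tax:
  10000 zł × 7% = 700 zł
  556000 zł × 16% = 88960 zł
  121000 zł × 25% = 30250 zł
  → 119910 zł

Excess of supplementary minimum tax over regular tax: 122800 zł − 119910 zł = 2890 zł.

2890 zł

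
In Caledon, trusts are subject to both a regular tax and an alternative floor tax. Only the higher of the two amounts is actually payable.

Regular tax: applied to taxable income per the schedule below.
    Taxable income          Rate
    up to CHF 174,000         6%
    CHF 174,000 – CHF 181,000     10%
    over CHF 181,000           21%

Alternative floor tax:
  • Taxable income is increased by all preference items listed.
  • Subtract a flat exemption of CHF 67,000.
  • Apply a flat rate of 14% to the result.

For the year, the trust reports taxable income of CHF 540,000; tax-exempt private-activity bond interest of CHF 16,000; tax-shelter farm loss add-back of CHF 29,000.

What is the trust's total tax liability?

Alternative floor tax:
  Adjusted income: CHF 540,000 + CHF 16,000 + CHF 29,000 = CHF 585,000
  Less exemption CHF 67,000 → base CHF 518,000
  CHF 518,000 × 14% = CHF 72,520

Regular tax:
  CHF 174,000 × 6% = CHF 10,440
  CHF 7,000 × 10% = CHF 700
  CHF 359,000 × 21% = CHF 75,390
  → CHF 86,530

CHF 86,530 > CHF 72,520, so the regular tax governs.

CHF 86,530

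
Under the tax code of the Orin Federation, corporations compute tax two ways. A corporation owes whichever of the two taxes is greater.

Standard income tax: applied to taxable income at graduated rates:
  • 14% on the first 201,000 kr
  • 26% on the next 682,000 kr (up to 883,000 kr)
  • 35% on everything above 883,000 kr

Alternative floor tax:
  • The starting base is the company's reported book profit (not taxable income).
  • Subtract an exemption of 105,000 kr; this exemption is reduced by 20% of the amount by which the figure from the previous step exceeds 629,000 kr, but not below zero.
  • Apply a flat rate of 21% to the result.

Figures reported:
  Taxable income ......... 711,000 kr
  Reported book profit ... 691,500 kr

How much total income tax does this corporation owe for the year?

160,740 kr

Alternative floor tax:
  Base (reported book profit): 691,500 kr
  Exemption: 105,000 kr − 20% × (691,500 kr − 629,000 kr) = 105,000 kr − 12,500 kr = 92,500 kr
  Base: 691,500 kr − 92,500 kr = 599,000 kr
  599,000 kr × 21% = 125,790 kr

Standard income tax:
  201,000 kr × 14% = 28,140 kr
  510,000 kr × 26% = 132,600 kr
  → 160,740 kr

160,740 kr > 125,790 kr, so the standard income tax governs.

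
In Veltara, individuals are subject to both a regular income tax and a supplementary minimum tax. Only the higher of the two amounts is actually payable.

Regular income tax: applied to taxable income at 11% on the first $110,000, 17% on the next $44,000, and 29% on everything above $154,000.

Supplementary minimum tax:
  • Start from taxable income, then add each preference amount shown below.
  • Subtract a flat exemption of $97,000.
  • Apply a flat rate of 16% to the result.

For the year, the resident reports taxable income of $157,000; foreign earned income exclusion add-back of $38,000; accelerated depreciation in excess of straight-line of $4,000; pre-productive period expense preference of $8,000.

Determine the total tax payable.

Regular income tax:
  $110,000 × 11% = $12,100
  $44,000 × 17% = $7,480
  $3,000 × 29% = $870
  → $20,450

Supplementary minimum tax:
  Adjusted income: $157,000 + $38,000 + $4,000 + $8,000 = $207,000
  Less exemption $97,000 → base $110,000
  $110,000 × 16% = $17,600

$20,450 > $17,600, so the regular income tax governs.

$20,450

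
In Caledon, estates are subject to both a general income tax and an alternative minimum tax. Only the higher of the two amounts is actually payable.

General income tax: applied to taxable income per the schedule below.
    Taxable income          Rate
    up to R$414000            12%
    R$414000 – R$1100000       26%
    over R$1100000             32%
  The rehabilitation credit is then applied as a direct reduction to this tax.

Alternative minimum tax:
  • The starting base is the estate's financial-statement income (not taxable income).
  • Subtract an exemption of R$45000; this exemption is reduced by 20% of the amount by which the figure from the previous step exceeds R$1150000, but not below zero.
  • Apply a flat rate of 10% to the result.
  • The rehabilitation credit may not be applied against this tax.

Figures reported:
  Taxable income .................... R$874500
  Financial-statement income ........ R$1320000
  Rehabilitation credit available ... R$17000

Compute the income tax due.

Alternative minimum tax:
  Base (financial-statement income): R$1320000
  Exemption: R$45000 − 20% × (R$1320000 − R$1150000) = R$45000 − R$34000 = R$11000
  Base: R$1320000 − R$11000 = R$1309000
  R$1309000 × 10% = R$130900

General income tax:
  R$414000 × 12% = R$49680
  R$460500 × 26% = R$119730
  → R$169410
  Less rehabilitation credit R$17000 → R$152410

R$152410 > R$130900, so the general income tax governs.

R$152410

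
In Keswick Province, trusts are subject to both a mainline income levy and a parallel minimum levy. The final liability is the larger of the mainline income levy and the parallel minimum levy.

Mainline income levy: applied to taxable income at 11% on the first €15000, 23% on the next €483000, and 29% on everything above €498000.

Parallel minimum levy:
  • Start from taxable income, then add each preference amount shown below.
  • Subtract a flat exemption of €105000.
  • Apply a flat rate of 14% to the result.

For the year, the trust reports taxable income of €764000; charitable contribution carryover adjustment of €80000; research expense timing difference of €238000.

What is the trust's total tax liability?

€189880

Mainline income levy:
  €15000 × 11% = €1650
  €483000 × 23% = €111090
  €266000 × 29% = €77140
  → €189880

Parallel minimum levy:
  Adjusted income: €764000 + €80000 + €238000 = €1082000
  Less exemption €105000 → base €977000
  €977000 × 14% = €136780

€189880 > €136780, so the mainline income levy governs.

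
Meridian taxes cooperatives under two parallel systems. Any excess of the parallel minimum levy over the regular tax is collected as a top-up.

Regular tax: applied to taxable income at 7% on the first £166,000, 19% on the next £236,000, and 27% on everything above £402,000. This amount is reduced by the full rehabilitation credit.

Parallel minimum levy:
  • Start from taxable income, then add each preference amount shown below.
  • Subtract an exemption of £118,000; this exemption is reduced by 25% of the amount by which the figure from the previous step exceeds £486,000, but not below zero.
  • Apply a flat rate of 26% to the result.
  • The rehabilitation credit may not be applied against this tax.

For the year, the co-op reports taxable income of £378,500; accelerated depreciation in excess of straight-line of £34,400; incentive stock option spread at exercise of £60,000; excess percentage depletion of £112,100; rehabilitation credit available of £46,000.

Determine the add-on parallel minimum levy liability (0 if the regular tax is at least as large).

Regular tax:
  £166,000 × 7% = £11,620
  £212,500 × 19% = £40,375
  → £51,995
  Less rehabilitation credit £46,000 → £5,995

Parallel minimum levy:
  Adjusted income: £378,500 + £34,400 + £60,000 + £112,100 = £585,000
  Exemption: £118,000 − 25% × (£585,000 − £486,000) = £118,000 − £24,750 = £93,250
  Base: £585,000 − £93,250 = £491,750
  £491,750 × 26% = £127,855

Excess of parallel minimum levy over regular tax: £127,855 − £5,995 = £121,860.

£121,860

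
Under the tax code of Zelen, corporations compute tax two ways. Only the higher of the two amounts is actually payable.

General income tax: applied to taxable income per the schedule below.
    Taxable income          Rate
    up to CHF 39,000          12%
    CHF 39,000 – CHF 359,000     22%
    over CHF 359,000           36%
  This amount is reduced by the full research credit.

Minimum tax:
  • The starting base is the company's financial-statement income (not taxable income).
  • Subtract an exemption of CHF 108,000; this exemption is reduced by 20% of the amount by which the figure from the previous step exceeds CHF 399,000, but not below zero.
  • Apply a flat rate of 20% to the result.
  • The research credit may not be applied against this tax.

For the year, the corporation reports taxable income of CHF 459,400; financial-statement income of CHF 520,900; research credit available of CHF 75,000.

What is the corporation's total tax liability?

CHF 87,456

General income tax:
  CHF 39,000 × 12% = CHF 4,680
  CHF 320,000 × 22% = CHF 70,400
  CHF 100,400 × 36% = CHF 36,144
  → CHF 111,224
  Less research credit CHF 75,000 → CHF 36,224

Minimum tax:
  Base (financial-statement income): CHF 520,900
  Exemption: CHF 108,000 − 20% × (CHF 520,900 − CHF 399,000) = CHF 108,000 − CHF 24,380 = CHF 83,620
  Base: CHF 520,900 − CHF 83,620 = CHF 437,280
  CHF 437,280 × 20% = CHF 87,456

CHF 87,456 > CHF 36,224, so the minimum tax is the binding amount.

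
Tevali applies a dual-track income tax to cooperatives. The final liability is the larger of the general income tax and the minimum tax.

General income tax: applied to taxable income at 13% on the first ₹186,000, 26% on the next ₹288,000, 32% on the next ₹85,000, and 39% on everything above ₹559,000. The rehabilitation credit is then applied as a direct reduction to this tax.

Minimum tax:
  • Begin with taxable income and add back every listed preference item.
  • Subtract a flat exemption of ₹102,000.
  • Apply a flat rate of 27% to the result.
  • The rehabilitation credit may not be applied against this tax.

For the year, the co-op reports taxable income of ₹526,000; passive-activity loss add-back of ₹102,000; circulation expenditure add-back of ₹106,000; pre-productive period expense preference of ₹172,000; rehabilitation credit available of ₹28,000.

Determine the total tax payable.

₹217,080

General income tax:
  ₹186,000 × 13% = ₹24,180
  ₹288,000 × 26% = ₹74,880
  ₹52,000 × 32% = ₹16,640
  → ₹115,700
  Less rehabilitation credit ₹28,000 → ₹87,700

Minimum tax:
  Adjusted income: ₹526,000 + ₹102,000 + ₹106,000 + ₹172,000 = ₹906,000
  Less exemption ₹102,000 → base ₹804,000
  ₹804,000 × 27% = ₹217,080

₹217,080 > ₹87,700, so the minimum tax is the binding amount.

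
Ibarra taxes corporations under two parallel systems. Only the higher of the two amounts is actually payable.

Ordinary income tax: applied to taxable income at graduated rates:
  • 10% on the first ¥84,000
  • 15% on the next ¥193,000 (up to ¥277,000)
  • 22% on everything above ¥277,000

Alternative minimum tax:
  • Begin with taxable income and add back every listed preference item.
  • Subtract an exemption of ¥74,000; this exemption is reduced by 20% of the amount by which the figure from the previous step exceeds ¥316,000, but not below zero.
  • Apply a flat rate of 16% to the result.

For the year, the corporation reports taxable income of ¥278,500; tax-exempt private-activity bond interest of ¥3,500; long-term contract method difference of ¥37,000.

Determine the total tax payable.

¥39,296

Ordinary income tax:
  ¥84,000 × 10% = ¥8,400
  ¥193,000 × 15% = ¥28,950
  ¥1,500 × 22% = ¥330
  → ¥37,680

Alternative minimum tax:
  Adjusted income: ¥278,500 + ¥3,500 + ¥37,000 = ¥319,000
  Exemption: ¥74,000 − 20% × (¥319,000 − ¥316,000) = ¥74,000 − ¥600 = ¥73,400
  Base: ¥319,000 − ¥73,400 = ¥245,600
  ¥245,600 × 16% = ¥39,296

¥39,296 > ¥37,680, so the alternative minimum tax is the binding amount.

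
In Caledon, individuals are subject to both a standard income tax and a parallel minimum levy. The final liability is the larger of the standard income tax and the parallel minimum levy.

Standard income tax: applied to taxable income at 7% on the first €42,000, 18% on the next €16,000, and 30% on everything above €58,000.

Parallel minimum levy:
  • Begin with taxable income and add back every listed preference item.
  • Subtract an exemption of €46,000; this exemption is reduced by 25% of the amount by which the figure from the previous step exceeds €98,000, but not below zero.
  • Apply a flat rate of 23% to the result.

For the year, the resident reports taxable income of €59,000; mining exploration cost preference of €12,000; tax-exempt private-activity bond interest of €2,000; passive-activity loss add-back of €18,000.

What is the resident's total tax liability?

Parallel minimum levy:
  Adjusted income: €59,000 + €12,000 + €2,000 + €18,000 = €91,000
  Exemption: €91,000 ≤ €98,000, so full €46,000 applies
  Base: €91,000 − €46,000 = €45,000
  €45,000 × 23% = €10,350

Standard income tax:
  €42,000 × 7% = €2,940
  €16,000 × 18% = €2,880
  €1,000 × 30% = €300
  → €6,120

€10,350 > €6,120, so the parallel minimum levy is the binding amount.

€10,350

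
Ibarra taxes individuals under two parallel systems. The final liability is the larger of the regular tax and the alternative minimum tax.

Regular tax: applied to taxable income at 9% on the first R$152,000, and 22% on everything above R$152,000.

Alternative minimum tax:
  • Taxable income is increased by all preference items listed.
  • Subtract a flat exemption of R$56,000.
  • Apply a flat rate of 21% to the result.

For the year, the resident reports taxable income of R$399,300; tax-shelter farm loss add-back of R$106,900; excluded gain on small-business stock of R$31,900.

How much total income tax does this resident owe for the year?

Alternative minimum tax:
  Adjusted income: R$399,300 + R$106,900 + R$31,900 = R$538,100
  Less exemption R$56,000 → base R$482,100
  R$482,100 × 21% = R$101,241

Regular tax:
  R$152,000 × 9% = R$13,680
  R$247,300 × 22% = R$54,406
  → R$68,086

R$101,241 > R$68,086, so the alternative minimum tax is the binding amount.

R$101,241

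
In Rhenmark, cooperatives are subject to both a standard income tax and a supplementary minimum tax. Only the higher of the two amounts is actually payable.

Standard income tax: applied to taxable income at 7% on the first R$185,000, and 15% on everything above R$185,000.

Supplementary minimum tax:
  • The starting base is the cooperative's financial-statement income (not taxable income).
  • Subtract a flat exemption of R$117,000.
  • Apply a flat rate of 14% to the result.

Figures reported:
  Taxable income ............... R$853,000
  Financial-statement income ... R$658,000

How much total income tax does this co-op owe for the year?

Standard income tax:
  R$185,000 × 7% = R$12,950
  R$668,000 × 15% = R$100,200
  → R$113,150

Supplementary minimum tax:
  Base (financial-statement income): R$658,000
  Less exemption R$117,000 → base R$541,000
  R$541,000 × 14% = R$75,740

R$113,150 > R$75,740, so the standard income tax governs.

R$113,150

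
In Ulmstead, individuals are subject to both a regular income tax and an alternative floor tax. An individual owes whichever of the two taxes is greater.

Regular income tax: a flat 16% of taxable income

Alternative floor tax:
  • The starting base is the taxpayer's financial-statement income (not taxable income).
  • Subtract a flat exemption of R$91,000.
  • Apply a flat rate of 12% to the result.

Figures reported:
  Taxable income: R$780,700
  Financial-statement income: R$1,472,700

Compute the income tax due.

R$165,804

Regular income tax:
  R$780,700 × 16% = R$124,912

Alternative floor tax:
  Base (financial-statement income): R$1,472,700
  Less exemption R$91,000 → base R$1,381,700
  R$1,381,700 × 12% = R$165,804

R$165,804 > R$124,912, so the alternative floor tax is the binding amount.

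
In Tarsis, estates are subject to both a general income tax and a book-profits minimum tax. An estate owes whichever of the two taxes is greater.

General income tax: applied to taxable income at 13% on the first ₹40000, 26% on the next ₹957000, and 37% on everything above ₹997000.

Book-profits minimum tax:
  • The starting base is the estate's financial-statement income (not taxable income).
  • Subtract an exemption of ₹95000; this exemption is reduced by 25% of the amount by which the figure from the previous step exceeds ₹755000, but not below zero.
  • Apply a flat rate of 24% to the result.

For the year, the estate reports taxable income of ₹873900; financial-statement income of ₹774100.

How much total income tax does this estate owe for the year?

₹222014

Book-profits minimum tax:
  Base (financial-statement income): ₹774100
  Exemption: ₹95000 − 25% × (₹774100 − ₹755000) = ₹95000 − ₹4775 = ₹90225
  Base: ₹774100 − ₹90225 = ₹683875
  ₹683875 × 24% = ₹164130

General income tax:
  ₹40000 × 13% = ₹5200
  ₹833900 × 26% = ₹216814
  → ₹222014

₹222014 > ₹164130, so the general income tax governs.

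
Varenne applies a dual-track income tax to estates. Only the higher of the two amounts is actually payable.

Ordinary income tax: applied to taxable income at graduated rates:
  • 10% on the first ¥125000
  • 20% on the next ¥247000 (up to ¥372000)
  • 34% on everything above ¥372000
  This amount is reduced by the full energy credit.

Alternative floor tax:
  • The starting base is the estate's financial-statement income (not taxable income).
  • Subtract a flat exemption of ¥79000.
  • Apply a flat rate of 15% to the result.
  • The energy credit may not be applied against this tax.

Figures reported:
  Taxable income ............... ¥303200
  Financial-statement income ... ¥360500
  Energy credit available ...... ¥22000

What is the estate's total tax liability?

Ordinary income tax:
  ¥125000 × 10% = ¥12500
  ¥178200 × 20% = ¥35640
  → ¥48140
  Less energy credit ¥22000 → ¥26140

Alternative floor tax:
  Base (financial-statement income): ¥360500
  Less exemption ¥79000 → base ¥281500
  ¥281500 × 15% = ¥42225

¥42225 > ¥26140, so the alternative floor tax is the binding amount.

¥42225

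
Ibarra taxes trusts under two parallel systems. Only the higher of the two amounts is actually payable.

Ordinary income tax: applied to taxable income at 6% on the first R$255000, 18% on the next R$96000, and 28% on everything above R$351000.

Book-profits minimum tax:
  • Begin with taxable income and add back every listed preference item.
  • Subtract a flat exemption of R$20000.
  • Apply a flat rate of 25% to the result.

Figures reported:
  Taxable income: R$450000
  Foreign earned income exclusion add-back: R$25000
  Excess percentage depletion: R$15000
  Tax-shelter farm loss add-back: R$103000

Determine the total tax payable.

R$143250

Ordinary income tax:
  R$255000 × 6% = R$15300
  R$96000 × 18% = R$17280
  R$99000 × 28% = R$27720
  → R$60300

Book-profits minimum tax:
  Adjusted income: R$450000 + R$25000 + R$15000 + R$103000 = R$593000
  Less exemption R$20000 → base R$573000
  R$573000 × 25% = R$143250

R$143250 > R$60300, so the book-profits minimum tax is the binding amount.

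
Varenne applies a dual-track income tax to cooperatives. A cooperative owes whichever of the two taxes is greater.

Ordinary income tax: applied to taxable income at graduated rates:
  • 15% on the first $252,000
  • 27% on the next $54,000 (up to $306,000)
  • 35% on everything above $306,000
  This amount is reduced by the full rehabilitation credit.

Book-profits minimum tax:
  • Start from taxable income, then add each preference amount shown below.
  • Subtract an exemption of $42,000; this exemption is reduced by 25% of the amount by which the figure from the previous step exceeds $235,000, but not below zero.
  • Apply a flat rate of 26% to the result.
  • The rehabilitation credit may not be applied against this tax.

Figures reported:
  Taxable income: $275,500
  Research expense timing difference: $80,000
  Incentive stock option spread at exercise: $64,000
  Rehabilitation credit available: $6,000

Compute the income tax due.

$109,070

Ordinary income tax:
  $252,000 × 15% = $37,800
  $23,500 × 27% = $6,345
  → $44,145
  Less rehabilitation credit $6,000 → $38,145

Book-profits minimum tax:
  Adjusted income: $275,500 + $80,000 + $64,000 = $419,500
  Exemption: 25% × ($419,500 − $235,000) = $46,125 ≥ $42,000, so the exemption is fully phased out
  Base: $419,500 − $0 = $419,500
  $419,500 × 26% = $109,070

$109,070 > $38,145, so the book-profits minimum tax is the binding amount.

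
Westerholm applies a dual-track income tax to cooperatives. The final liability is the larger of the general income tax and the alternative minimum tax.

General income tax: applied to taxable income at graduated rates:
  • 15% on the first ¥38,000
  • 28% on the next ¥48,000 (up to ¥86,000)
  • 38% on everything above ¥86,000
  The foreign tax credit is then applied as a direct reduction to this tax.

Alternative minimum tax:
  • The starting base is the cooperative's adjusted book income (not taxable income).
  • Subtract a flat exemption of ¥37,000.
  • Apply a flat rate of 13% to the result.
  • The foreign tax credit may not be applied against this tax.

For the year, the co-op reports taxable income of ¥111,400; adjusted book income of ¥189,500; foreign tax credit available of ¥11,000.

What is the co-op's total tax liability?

General income tax:
  ¥38,000 × 15% = ¥5,700
  ¥48,000 × 28% = ¥13,440
  ¥25,400 × 38% = ¥9,652
  → ¥28,792
  Less foreign tax credit ¥11,000 → ¥17,792

Alternative minimum tax:
  Base (adjusted book income): ¥189,500
  Less exemption ¥37,000 → base ¥152,500
  ¥152,500 × 13% = ¥19,825

¥19,825 > ¥17,792, so the alternative minimum tax is the binding amount.

¥19,825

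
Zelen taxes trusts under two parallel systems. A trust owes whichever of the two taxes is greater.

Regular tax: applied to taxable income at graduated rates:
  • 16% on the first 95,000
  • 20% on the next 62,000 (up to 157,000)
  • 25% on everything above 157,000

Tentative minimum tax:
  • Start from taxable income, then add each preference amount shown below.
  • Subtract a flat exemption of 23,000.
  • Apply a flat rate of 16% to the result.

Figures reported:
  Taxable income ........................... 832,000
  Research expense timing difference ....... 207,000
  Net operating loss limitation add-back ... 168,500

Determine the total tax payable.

196,350

Regular tax:
  95,000 × 16% = 15,200
  62,000 × 20% = 12,400
  675,000 × 25% = 168,750
  → 196,350

Tentative minimum tax:
  Adjusted income: 832,000 + 207,000 + 168,500 = 1,207,500
  Less exemption 23,000 → base 1,184,500
  1,184,500 × 16% = 189,520

196,350 > 189,520, so the regular tax governs.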